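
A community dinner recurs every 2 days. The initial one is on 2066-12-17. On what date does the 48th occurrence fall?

The 48th occurrence is 47 intervals after the first: 47 × 2 = 94 days after 2066-12-17.
December has 31 days — 14 days to the end of December leaves 80.
January has 31 days (49 left).
February has 28 days (21 left).
21 days into March → 2067-03-21.

2067-03-21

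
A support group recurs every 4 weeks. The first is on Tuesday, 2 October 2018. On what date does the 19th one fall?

The 19th occurrence is 18 intervals after the first: 18 × 28 = 504 days after 2 October 2018.
October has 31 days — 29 days to the end of October leaves 475.
From end of October to end of 2018 is 61 days (414 left).
2019 has 365 days (49 left).
January has 31 days (18 left).
18 days into February → 18 February 2020.

18 February 2020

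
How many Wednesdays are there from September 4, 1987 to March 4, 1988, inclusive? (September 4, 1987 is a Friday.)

September 4, 1987 is a Friday; the first Wednesday on or after it is September 9, 1987 (5 days later).
From September 9, 1987 to March 4, 1988: 21 + 31 + 30 + 31 + 31 + 29 + 4 = 177 days (rest of September, October, November, December, January, February, March).
177 ÷ 7 = 25 full weeks with remainder 2, so 25 more Wednesdays after the first → 26.

26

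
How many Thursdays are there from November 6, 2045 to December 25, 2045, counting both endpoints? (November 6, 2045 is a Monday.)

November 6, 2045 is a Monday; the first Thursday on or after it is November 9, 2045 (3 days later).
From November 9, 2045 to December 25, 2045: 21 + 25 = 46 days (rest of November, December).
46 ÷ 7 = 6 full weeks with remainder 4, so 6 more Thursdays after the first → 7.

7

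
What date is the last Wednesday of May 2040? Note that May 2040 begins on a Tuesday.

May 30, 2040

May 2040 begins on a Tuesday, so the first Wednesday is May 2 (1 day later).
May 2040 has 31 days. Adding weeks: 2, 9, 16, 23, 30 — the last one ≤ 31 is the 30th.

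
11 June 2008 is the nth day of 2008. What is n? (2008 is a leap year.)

Days in months before June: 31 + 29 + 31 + 30 + 31 = 152.
Plus 11 days into June → day 163.

163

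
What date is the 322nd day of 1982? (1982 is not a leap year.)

January has 31 days (322 − 31 = 291 remain).
February has 28 days (291 − 28 = 263 remain).
March has 31 days (263 − 31 = 232 remain).
April has 30 days (232 − 30 = 202 remain).
May has 31 days (202 − 31 = 171 remain).
June has 30 days (171 − 30 = 141 remain).
July has 31 days (141 − 31 = 110 remain).
August has 31 days (110 − 31 = 79 remain).
September has 30 days (79 − 30 = 49 remain).
October has 31 days (49 − 31 = 18 remain).
18 into November → November 18.

1982-11-18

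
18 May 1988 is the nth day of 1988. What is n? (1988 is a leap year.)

Days in months before May: 31 + 29 + 31 + 30 = 121.
Plus 18 days into May → day 139.

139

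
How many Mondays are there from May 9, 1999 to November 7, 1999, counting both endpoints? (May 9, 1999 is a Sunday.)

26

May 9, 1999 is a Sunday; the first Monday on or after it is May 10, 1999 (1 day later).
From May 10, 1999 to November 7, 1999: 21 + 30 + 31 + 31 + 30 + 31 + 7 = 181 days (rest of May, June, July, August, September, October, November).
181 ÷ 7 = 25 full weeks with remainder 6, so 25 more Mondays after the first → 26.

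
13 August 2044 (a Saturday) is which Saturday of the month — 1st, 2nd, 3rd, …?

2nd

Day 13 falls in week ⌈13/7⌉ of the month.
Days 1–7 hold the 1st Saturday, 8–14 the 2nd, 15–21 the 3rd, 22–28 the 4th, 29–31 the 5th.
13 is in the range for the 2nd.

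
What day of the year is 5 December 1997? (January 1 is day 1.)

339

Days in months before December: 31 + 28 + 31 + 30 + 31 + 30 + 31 + 31 + 30 + 31 + 30 = 334.
Plus 5 days into December → day 339.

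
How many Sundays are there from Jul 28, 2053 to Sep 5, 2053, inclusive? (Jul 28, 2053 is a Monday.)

Jul 28, 2053 is a Monday; the first Sunday on or after it is Aug 3, 2053 (6 days later).
From Aug 3, 2053 to Sep 5, 2053: 28 + 5 = 33 days (rest of Aug, Sep).
33 ÷ 7 = 4 full weeks with remainder 5, so 4 more Sundays after the first → 5.

5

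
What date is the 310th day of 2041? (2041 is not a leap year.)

January has 31 days (310 − 31 = 279 remain).
February has 28 days (279 − 28 = 251 remain).
March has 31 days (251 − 31 = 220 remain).
April has 30 days (220 − 30 = 190 remain).
May has 31 days (190 − 31 = 159 remain).
June has 30 days (159 − 30 = 129 remain).
July has 31 days (129 − 31 = 98 remain).
August has 31 days (98 − 31 = 67 remain).
September has 30 days (67 − 30 = 37 remain).
October has 31 days (37 − 31 = 6 remain).
6 into November → November 6.

2041-11-06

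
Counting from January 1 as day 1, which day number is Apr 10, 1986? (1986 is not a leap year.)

Days in months before Apr: 31 + 28 + 31 = 90.
Plus 10 days into Apr → day 100.

100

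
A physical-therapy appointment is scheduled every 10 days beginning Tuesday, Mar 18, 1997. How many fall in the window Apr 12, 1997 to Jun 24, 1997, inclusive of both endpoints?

Occurrences land 10·i days after Mar 18, 1997 for i = 0, 1, 2, …
Apr 12, 1997 is 25 days after the start; 25 ÷ 10 = 2 remainder 5; since the remainder is 5, round up to i = 3. First occurrence in the window: #4 on Apr 17, 1997 (3×10 = 30 days in).
Jun 24, 1997 is 98 days after the start; 98 ÷ 10 = 9 remainder 8. Last occurrence in the window: #10 on Jun 16, 1997.
Occurrences #4 through #10: 7 in total.

7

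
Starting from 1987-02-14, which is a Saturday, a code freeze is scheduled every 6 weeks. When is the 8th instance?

1987-12-05

The 8th occurrence is 7 intervals after the first: 7 × 42 = 294 days after 1987-02-14.
February has 28 days — 14 days to the end of February leaves 280.
March has 31 days (249 left).
April has 30 days (219 left).
May has 31 days (188 left).
June has 30 days (158 left).
July has 31 days (127 left).
August has 31 days (96 left).
September has 30 days (66 left).
October has 31 days (35 left).
November has 30 days (5 left).
5 days into December → 1987-12-05.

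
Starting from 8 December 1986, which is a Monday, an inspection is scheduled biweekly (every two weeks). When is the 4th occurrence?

19 January 1987

The 4th occurrence is 3 intervals after the first: 3 × 14 = 42 days after 8 December 1986.
December has 31 days — 23 days to the end of December leaves 19.
19 days into January → 19 January 1987.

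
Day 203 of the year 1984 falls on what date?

January has 31 days (203 − 31 = 172 remain).
February has 29 days (172 − 29 = 143 remain).
March has 31 days (143 − 31 = 112 remain).
April has 30 days (112 − 30 = 82 remain).
May has 31 days (82 − 31 = 51 remain).
June has 30 days (51 − 30 = 21 remain).
21 into July → July 21.

July 21, 1984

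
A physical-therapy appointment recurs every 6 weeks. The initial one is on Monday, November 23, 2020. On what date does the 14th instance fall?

The 14th occurrence is 13 intervals after the first: 13 × 42 = 546 days after November 23, 2020.
November has 30 days — 7 days to the end of November leaves 539.
From end of November to end of 2020 is 31 days (508 left).
2021 has 365 days (143 left).
January has 31 days (112 left).
February has 28 days (84 left).
March has 31 days (53 left).
April has 30 days (23 left).
23 days into May → May 23, 2022.

May 23, 2022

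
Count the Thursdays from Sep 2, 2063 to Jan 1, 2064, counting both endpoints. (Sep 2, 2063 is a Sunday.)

Sep 2, 2063 is a Sunday; the first Thursday on or after it is Sep 6, 2063 (4 days later).
From Sep 6, 2063 to Jan 1, 2064: 24 + 31 + 30 + 31 + 1 = 117 days (rest of Sep, Oct, Nov, Dec, Jan).
117 ÷ 7 = 16 full weeks with remainder 5, so 16 more Thursdays after the first → 17.

17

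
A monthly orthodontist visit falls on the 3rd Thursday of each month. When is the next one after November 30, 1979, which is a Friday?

November 1979 starts on a Thursday; its first Thursday is the 1st, so the 3rd Thursday is the 15th — November 15, 1979.
That is not after November 30, 1979, so look at December 1979.
December 1979 starts on a Saturday; its first Thursday is the 6th, so the 3rd Thursday is the 20th — December 20, 1979.

December 20, 1979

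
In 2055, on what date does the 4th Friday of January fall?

2055-01-22

The first Friday of January 2055 is January 1.
The 4th Friday is 3 weeks later: 1 + 21 = 22.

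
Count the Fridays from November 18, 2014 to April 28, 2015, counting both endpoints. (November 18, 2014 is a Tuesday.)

November 18, 2014 is a Tuesday; the first Friday on or after it is November 21, 2014 (3 days later).
From November 21, 2014 to April 28, 2015: 9 + 31 + 31 + 28 + 31 + 28 = 158 days (rest of November, December, January, February, March, April).
158 ÷ 7 = 22 full weeks with remainder 4, so 22 more Fridays after the first → 23.

23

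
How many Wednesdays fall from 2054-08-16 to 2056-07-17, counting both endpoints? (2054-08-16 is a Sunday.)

2054-08-16 is a Sunday; the first Wednesday on or after it is 2054-08-19 (3 days later).
From 2054-08-19 to 2056-07-17: 134 + 365 + 199 = 698 days (rest of 2054, 2055, to 2056-07-17 in 2056).
698 ÷ 7 = 99 full weeks with remainder 5, so 99 more Wednesdays after the first → 100.

100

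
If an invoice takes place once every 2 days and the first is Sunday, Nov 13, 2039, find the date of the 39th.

The 39th occurrence is 38 intervals after the first: 38 × 2 = 76 days after Nov 13, 2039.
Nov has 30 days — 17 days to the end of Nov leaves 59.
Dec has 31 days (28 left).
28 days into Jan → Jan 28, 2040.

Jan 28, 2040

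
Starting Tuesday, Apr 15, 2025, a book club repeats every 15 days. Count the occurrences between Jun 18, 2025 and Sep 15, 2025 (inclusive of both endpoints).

6

Occurrences land 15·i days after Apr 15, 2025 for i = 0, 1, 2, …
Jun 18, 2025 is 64 days after the start; 64 ÷ 15 = 4 remainder 4; since the remainder is 4, round up to i = 5. First occurrence in the window: #6 on Jun 29, 2025 (5×15 = 75 days in).
Sep 15, 2025 is 153 days after the start; 153 ÷ 15 = 10 remainder 3. Last occurrence in the window: #11 on Sep 12, 2025.
Occurrences #6 through #11: 6 in total.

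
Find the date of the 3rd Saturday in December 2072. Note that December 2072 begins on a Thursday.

December 2072 begins on a Thursday, so the first Saturday is December 3 (2 days later).
The 3rd Saturday is 2 weeks later: 3 + 14 = 17.

December 17, 2072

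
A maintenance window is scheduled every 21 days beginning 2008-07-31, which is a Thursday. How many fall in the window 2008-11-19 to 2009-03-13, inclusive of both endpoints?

5

Occurrences land 21·i days after 2008-07-31 for i = 0, 1, 2, …
2008-11-19 is 111 days after the start; 111 ÷ 21 = 5 remainder 6; since the remainder is 6, round up to i = 6. First occurrence in the window: #7 on 2008-12-04 (6×21 = 126 days in).
2009-03-13 is 225 days after the start; 225 ÷ 21 = 10 remainder 15. Last occurrence in the window: #11 on 2009-02-26.
Occurrences #7 through #11: 5 in total.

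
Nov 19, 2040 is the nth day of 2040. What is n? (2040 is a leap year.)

Days in months before Nov: 31 + 29 + 31 + 30 + 31 + 30 + 31 + 31 + 30 + 31 = 305.
Plus 19 days into Nov → day 324.

324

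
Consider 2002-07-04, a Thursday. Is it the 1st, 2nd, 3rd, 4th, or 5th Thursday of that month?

1st

Day 4 falls in week ⌈4/7⌉ of the month.
Days 1–7 hold the 1st Thursday, 8–14 the 2nd, 15–21 the 3rd, 22–28 the 4th, 29–31 the 5th.
4 is in the range for the 1st.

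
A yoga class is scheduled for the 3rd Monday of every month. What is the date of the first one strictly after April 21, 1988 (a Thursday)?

May 16, 1988

April 1988 starts on a Friday; its first Monday is the 4th, so the 3rd Monday is the 18th — April 18, 1988.
That is not after April 21, 1988, so look at May 1988.
May 1988 starts on a Sunday; its first Monday is the 2nd, so the 3rd Monday is the 16th — May 16, 1988.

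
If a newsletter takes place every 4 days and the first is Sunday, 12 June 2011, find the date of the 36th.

The 36th occurrence is 35 intervals after the first: 35 × 4 = 140 days after 12 June 2011.
June has 30 days — 18 days to the end of June leaves 122.
July has 31 days (91 left).
August has 31 days (60 left).
September has 30 days (30 left).
30 days into October → 30 October 2011.

30 October 2011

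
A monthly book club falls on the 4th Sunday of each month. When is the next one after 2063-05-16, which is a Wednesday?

May 2063 starts on a Tuesday; its first Sunday is the 6th, so the 4th Sunday is the 27th — 2063-05-27.
2063-05-27 is after 2063-05-16, so that is the next one.

2063-05-27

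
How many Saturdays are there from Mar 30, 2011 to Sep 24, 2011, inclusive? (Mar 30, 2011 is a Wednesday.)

Mar 30, 2011 is a Wednesday; the first Saturday on or after it is Apr 2, 2011 (3 days later).
From Apr 2, 2011 to Sep 24, 2011: 28 + 31 + 30 + 31 + 31 + 24 = 175 days (rest of Apr, May, Jun, Jul, Aug, Sep).
175 ÷ 7 = 25 full weeks with remainder 0, so 25 more Saturdays after the first → 26.

26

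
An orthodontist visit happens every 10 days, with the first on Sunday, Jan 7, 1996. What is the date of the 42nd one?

Feb 20, 1997

The 42nd occurrence is 41 intervals after the first: 41 × 10 = 410 days after Jan 7, 1996.
Jan has 31 days — 24 days to the end of Jan leaves 386.
Feb has 29 days (357 left).
Mar has 31 days (326 left).
Apr has 30 days (296 left).
May has 31 days (265 left).
Jun has 30 days (235 left).
Jul has 31 days (204 left).
Aug has 31 days (173 left).
Sep has 30 days (143 left).
Oct has 31 days (112 left).
Nov has 30 days (82 left).
Dec has 31 days (51 left).
Jan has 31 days (20 left).
20 days into Feb → Feb 20, 1997.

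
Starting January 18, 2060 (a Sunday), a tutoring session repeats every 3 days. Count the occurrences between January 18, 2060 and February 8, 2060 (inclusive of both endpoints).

Occurrences land 3·i days after January 18, 2060 for i = 0, 1, 2, …
The window opens on the start date, so the first occurrence inside is #1 on January 18, 2060.
February 8, 2060 is 21 days after the start; 21 ÷ 3 = 7 remainder 0. Last occurrence in the window: #8 on February 8, 2060.
Occurrences #1 through #8: 8 in total.

8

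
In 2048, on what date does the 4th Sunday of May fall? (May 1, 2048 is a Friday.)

24 May 2048

May 2048 begins on a Friday, so the first Sunday is May 3 (2 days later).
The 4th Sunday is 3 weeks later: 3 + 21 = 24.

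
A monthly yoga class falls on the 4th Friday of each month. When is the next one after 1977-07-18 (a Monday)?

July 1977 starts on a Friday; its first Friday is the 1st, so the 4th Friday is the 22nd — 1977-07-22.
1977-07-22 is after 1977-07-18, so that is the next one.

1977-07-22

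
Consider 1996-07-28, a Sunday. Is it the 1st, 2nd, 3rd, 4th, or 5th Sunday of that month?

Day 28 falls in week ⌈28/7⌉ of the month.
Days 1–7 hold the 1st Sunday, 8–14 the 2nd, 15–21 the 3rd, 22–28 the 4th, 29–31 the 5th.
28 is in the range for the 4th.

4th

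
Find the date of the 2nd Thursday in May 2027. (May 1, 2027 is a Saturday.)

May 13, 2027

May 2027 begins on a Saturday, so the first Thursday is May 6 (5 days later).
The 2nd Thursday is 1 weeks later: 6 + 7 = 13.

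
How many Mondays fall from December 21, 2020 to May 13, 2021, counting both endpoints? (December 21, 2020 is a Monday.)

December 21, 2020 is a Monday; the first Monday on or after it is December 21, 2020.
From December 21, 2020 to May 13, 2021: 10 + 31 + 28 + 31 + 30 + 13 = 143 days (rest of December, January, February, March, April, May).
143 ÷ 7 = 20 full weeks with remainder 3, so 20 more Mondays after the first → 21.

21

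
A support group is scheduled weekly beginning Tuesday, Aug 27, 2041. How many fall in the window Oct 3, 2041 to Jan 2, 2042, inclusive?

Occurrences land 7·i days after Aug 27, 2041 for i = 0, 1, 2, …
Oct 3, 2041 is 37 days after the start; 37 ÷ 7 = 5 remainder 2; since the remainder is 2, round up to i = 6. First occurrence in the window: #7 on Oct 8, 2041 (6×7 = 42 days in).
Jan 2, 2042 is 128 days after the start; 128 ÷ 7 = 18 remainder 2. Last occurrence in the window: #19 on Dec 31, 2041.
Occurrences #7 through #19: 13 in total.

13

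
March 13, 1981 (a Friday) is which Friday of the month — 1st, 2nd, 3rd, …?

2nd

Day 13 falls in week ⌈13/7⌉ of the month.
Days 1–7 hold the 1st Friday, 8–14 the 2nd, 15–21 the 3rd, 22–28 the 4th, 29–31 the 5th.
13 is in the range for the 2nd.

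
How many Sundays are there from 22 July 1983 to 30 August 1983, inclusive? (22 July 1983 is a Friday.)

6

22 July 1983 is a Friday; the first Sunday on or after it is 24 July 1983 (2 days later).
From 24 July 1983 to 30 August 1983: 7 + 30 = 37 days (rest of July, August).
37 ÷ 7 = 5 full weeks with remainder 2, so 5 more Sundays after the first → 6.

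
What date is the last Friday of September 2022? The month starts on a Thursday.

September 2022 begins on a Thursday, so the first Friday is September 2 (1 day later).
September 2022 has 30 days. Adding weeks: 2, 9, 16, 23, 30 — the last one ≤ 30 is the 30th.

September 30, 2022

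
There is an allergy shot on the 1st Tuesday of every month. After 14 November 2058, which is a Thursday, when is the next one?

November 2058 starts on a Friday, so its 1st Tuesday is 5 November 2058 (4 days in).
That is not after 14 November 2058, so look at December 2058.
December 2058 starts on a Sunday, so its 1st Tuesday is 3 December 2058 (2 days in).

3 December 2058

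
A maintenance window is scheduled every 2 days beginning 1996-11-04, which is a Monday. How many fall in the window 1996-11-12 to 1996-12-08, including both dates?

Occurrences land 2·i days after 1996-11-04 for i = 0, 1, 2, …
1996-11-12 is 8 days after the start; 8 ÷ 2 = 4 remainder 0. First occurrence in the window: #5 on 1996-11-12 (4×2 = 8 days in).
1996-12-08 is 34 days after the start; 34 ÷ 2 = 17 remainder 0. Last occurrence in the window: #18 on 1996-12-08.
Occurrences #5 through #18: 14 in total.

14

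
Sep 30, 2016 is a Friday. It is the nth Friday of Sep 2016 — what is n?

5th

Day 30 falls in week ⌈30/7⌉ of the month.
Days 1–7 hold the 1st Friday, 8–14 the 2nd, 15–21 the 3rd, 22–28 the 4th, 29–31 the 5th.
30 is in the range for the 5th.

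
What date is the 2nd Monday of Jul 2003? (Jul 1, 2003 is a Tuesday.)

Jul 14, 2003

Jul 2003 begins on a Tuesday, so the first Monday is Jul 7 (6 days later).
The 2nd Monday is 1 weeks later: 7 + 7 = 14.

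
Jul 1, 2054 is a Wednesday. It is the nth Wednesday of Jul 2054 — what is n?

1st

Day 1 falls in week ⌈1/7⌉ of the month.
Days 1–7 hold the 1st Wednesday, 8–14 the 2nd, 15–21 the 3rd, 22–28 the 4th, 29–31 the 5th.
1 is in the range for the 1st.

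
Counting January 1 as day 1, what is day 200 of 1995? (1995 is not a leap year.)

January has 31 days (200 − 31 = 169 remain).
February has 28 days (169 − 28 = 141 remain).
March has 31 days (141 − 31 = 110 remain).
April has 30 days (110 − 30 = 80 remain).
May has 31 days (80 − 31 = 49 remain).
June has 30 days (49 − 30 = 19 remain).
19 into July → July 19.

19 July 1995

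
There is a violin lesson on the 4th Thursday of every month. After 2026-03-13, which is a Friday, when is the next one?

2026-03-26

March 2026 starts on a Sunday; its first Thursday is the 5th, so the 4th Thursday is the 26th — 2026-03-26.
2026-03-26 is after 2026-03-13, so that is the next one.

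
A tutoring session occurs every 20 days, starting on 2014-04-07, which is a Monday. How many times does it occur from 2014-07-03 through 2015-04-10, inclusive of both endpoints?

14

Occurrences land 20·i days after 2014-04-07 for i = 0, 1, 2, …
2014-07-03 is 87 days after the start; 87 ÷ 20 = 4 remainder 7; since the remainder is 7, round up to i = 5. First occurrence in the window: #6 on 2014-07-16 (5×20 = 100 days in).
2015-04-10 is 368 days after the start; 368 ÷ 20 = 18 remainder 8. Last occurrence in the window: #19 on 2015-04-02.
Occurrences #6 through #19: 14 in total.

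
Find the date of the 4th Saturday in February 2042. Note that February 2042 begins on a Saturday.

February 2042 begins on a Saturday, so the first Saturday is February 1.
The 4th Saturday is 3 weeks later: 1 + 21 = 22.

February 22, 2042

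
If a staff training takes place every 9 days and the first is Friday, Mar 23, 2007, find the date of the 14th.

Jul 18, 2007

The 14th occurrence is 13 intervals after the first: 13 × 9 = 117 days after Mar 23, 2007.
Mar has 31 days — 8 days to the end of Mar leaves 109.
Apr has 30 days (79 left).
May has 31 days (48 left).
Jun has 30 days (18 left).
18 days into Jul → Jul 18, 2007.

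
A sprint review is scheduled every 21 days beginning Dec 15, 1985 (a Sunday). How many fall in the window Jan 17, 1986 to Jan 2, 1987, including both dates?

Occurrences land 21·i days after Dec 15, 1985 for i = 0, 1, 2, …
Jan 17, 1986 is 33 days after the start; 33 ÷ 21 = 1 remainder 12; since the remainder is 12, round up to i = 2. First occurrence in the window: #3 on Jan 26, 1986 (2×21 = 42 days in).
Jan 2, 1987 is 383 days after the start; 383 ÷ 21 = 18 remainder 5. Last occurrence in the window: #19 on Dec 28, 1986.
Occurrences #3 through #19: 17 in total.

17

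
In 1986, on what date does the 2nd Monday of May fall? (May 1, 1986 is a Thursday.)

May 1986 begins on a Thursday, so the first Monday is May 5 (4 days later).
The 2nd Monday is 1 weeks later: 5 + 7 = 12.

12 May 1986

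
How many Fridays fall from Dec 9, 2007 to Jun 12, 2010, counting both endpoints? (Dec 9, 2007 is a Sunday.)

Dec 9, 2007 is a Sunday; the first Friday on or after it is Dec 14, 2007 (5 days later).
From Dec 14, 2007 to Jun 12, 2010: 17 + 366 + 365 + 163 = 911 days (rest of 2007, 2008, 2009, to Jun 12, 2010 in 2010).
911 ÷ 7 = 130 full weeks with remainder 1, so 130 more Fridays after the first → 131.

131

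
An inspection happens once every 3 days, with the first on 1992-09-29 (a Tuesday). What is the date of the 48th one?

The 48th occurrence is 47 intervals after the first: 47 × 3 = 141 days after 1992-09-29.
September has 30 days — 1 day to the end of September leaves 140.
October has 31 days (109 left).
November has 30 days (79 left).
December has 31 days (48 left).
January has 31 days (17 left).
17 days into February → 1993-02-17.

1993-02-17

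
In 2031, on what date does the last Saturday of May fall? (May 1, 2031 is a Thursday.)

May 31, 2031

May 2031 begins on a Thursday, so the first Saturday is May 3 (2 days later).
May 2031 has 31 days. Adding weeks: 3, 10, 17, 24, 31 — the last one ≤ 31 is the 31st.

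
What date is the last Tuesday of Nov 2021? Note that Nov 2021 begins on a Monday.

Nov 2021 begins on a Monday, so the first Tuesday is Nov 2 (1 day later).
Nov 2021 has 30 days. Adding weeks: 2, 9, 16, 23, 30 — the last one ≤ 30 is the 30th.

Nov 30, 2021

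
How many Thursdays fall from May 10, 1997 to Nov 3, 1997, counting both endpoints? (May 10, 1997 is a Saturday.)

May 10, 1997 is a Saturday; the first Thursday on or after it is May 15, 1997 (5 days later).
From May 15, 1997 to Nov 3, 1997: 16 + 30 + 31 + 31 + 30 + 31 + 3 = 172 days (rest of May, Jun, Jul, Aug, Sep, Oct, Nov).
172 ÷ 7 = 24 full weeks with remainder 4, so 24 more Thursdays after the first → 25.

25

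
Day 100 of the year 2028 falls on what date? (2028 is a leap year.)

Apr 9, 2028

Jan has 31 days (100 − 31 = 69 remain).
Feb has 29 days (69 − 29 = 40 remain).
Mar has 31 days (40 − 31 = 9 remain).
9 into Apr → Apr 9.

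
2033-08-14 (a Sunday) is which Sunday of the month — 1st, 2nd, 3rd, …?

2nd

Day 14 falls in week ⌈14/7⌉ of the month.
Days 1–7 hold the 1st Sunday, 8–14 the 2nd, 15–21 the 3rd, 22–28 the 4th, 29–31 the 5th.
14 is in the range for the 2nd.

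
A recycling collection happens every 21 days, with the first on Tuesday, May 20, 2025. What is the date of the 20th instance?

The 20th occurrence is 19 intervals after the first: 19 × 21 = 399 days after May 20, 2025.
May has 31 days — 11 days to the end of May leaves 388.
Jun has 30 days (358 left).
Jul has 31 days (327 left).
Aug has 31 days (296 left).
Sep has 30 days (266 left).
Oct has 31 days (235 left).
Nov has 30 days (205 left).
Dec has 31 days (174 left).
Jan has 31 days (143 left).
Feb has 28 days (115 left).
Mar has 31 days (84 left).
Apr has 30 days (54 left).
May has 31 days (23 left).
23 days into Jun → Jun 23, 2026.

Jun 23, 2026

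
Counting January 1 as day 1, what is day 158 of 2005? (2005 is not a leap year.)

7 June 2005

January has 31 days (158 − 31 = 127 remain).
February has 28 days (127 − 28 = 99 remain).
March has 31 days (99 − 31 = 68 remain).
April has 30 days (68 − 30 = 38 remain).
May has 31 days (38 − 31 = 7 remain).
7 into June → June 7.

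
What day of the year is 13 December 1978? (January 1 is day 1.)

Days in months before December: 31 + 28 + 31 + 30 + 31 + 30 + 31 + 31 + 30 + 31 + 30 = 334.
Plus 13 days into December → day 347.

347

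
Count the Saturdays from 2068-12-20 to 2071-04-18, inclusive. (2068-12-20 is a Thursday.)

122

2068-12-20 is a Thursday; the first Saturday on or after it is 2068-12-22 (2 days later).
From 2068-12-22 to 2071-04-18: 9 + 365 + 365 + 108 = 847 days (rest of 2068, 2069, 2070, to 2071-04-18 in 2071).
847 ÷ 7 = 121 full weeks with remainder 0, so 121 more Saturdays after the first → 122.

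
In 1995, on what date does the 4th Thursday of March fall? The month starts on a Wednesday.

March 1995 begins on a Wednesday, so the first Thursday is March 2 (1 day later).
The 4th Thursday is 3 weeks later: 2 + 21 = 23.

23 March 1995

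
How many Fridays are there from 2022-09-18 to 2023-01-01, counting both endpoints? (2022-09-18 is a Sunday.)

15

2022-09-18 is a Sunday; the first Friday on or after it is 2022-09-23 (5 days later).
From 2022-09-23 to 2023-01-01: 7 + 31 + 30 + 31 + 1 = 100 days (rest of September, October, November, December, January).
100 ÷ 7 = 14 full weeks with remainder 2, so 14 more Fridays after the first → 15.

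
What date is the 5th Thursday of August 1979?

1979-08-30

The first Thursday of August 1979 is August 2.
The 5th Thursday is 4 weeks later: 2 + 28 = 30.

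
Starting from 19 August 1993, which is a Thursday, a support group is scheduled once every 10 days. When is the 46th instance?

The 46th occurrence is 45 intervals after the first: 45 × 10 = 450 days after 19 August 1993.
August has 31 days — 12 days to the end of August leaves 438.
From end of August to end of 1993 is 122 days (316 left).
January has 31 days (285 left).
February has 28 days (257 left).
March has 31 days (226 left).
April has 30 days (196 left).
May has 31 days (165 left).
June has 30 days (135 left).
July has 31 days (104 left).
August has 31 days (73 left).
September has 30 days (43 left).
October has 31 days (12 left).
12 days into November → 12 November 1994.

12 November 1994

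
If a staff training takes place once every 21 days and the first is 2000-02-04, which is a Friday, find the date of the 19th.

The 19th occurrence is 18 intervals after the first: 18 × 21 = 378 days after 2000-02-04.
February has 29 days — 25 days to the end of February leaves 353.
March has 31 days (322 left).
April has 30 days (292 left).
May has 31 days (261 left).
June has 30 days (231 left).
July has 31 days (200 left).
August has 31 days (169 left).
September has 30 days (139 left).
October has 31 days (108 left).
November has 30 days (78 left).
December has 31 days (47 left).
January has 31 days (16 left).
16 days into February → 2001-02-16.

2001-02-16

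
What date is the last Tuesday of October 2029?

30 October 2029

October 2029 begins on a Monday, so the first Tuesday is October 2 (1 day later).
October 2029 has 31 days. Adding weeks: 2, 9, 16, 23, 30 — the last one ≤ 31 is the 30th.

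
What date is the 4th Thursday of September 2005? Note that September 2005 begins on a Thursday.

September 2005 begins on a Thursday, so the first Thursday is September 1.
The 4th Thursday is 3 weeks later: 1 + 21 = 22.

September 22, 2005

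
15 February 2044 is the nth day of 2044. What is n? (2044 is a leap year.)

Days in months before February: 31 = 31.
Plus 15 days into February → day 46.

46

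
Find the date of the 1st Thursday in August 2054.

August 6, 2054

August 2054 begins on a Saturday, so the first Thursday is August 6 (5 days later).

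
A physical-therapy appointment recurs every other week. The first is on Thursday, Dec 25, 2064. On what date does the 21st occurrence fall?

Oct 1, 2065

The 21st occurrence is 20 intervals after the first: 20 × 14 = 280 days after Dec 25, 2064.
Dec has 31 days — 6 days to the end of Dec leaves 274.
Jan has 31 days (243 left).
Feb has 28 days (215 left).
Mar has 31 days (184 left).
Apr has 30 days (154 left).
May has 31 days (123 left).
Jun has 30 days (93 left).
Jul has 31 days (62 left).
Aug has 31 days (31 left).
Sep has 30 days (1 left).
1 day into Oct → Oct 1, 2065.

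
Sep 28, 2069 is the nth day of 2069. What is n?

Days in months before Sep: 31 + 28 + 31 + 30 + 31 + 30 + 31 + 31 = 243.
Plus 28 days into Sep → day 271.

271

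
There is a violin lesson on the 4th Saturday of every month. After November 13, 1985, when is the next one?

November 23, 1985

November 1985 starts on a Friday; its first Saturday is the 2nd, so the 4th Saturday is the 23rd — November 23, 1985.
November 23, 1985 is after November 13, 1985, so that is the next one.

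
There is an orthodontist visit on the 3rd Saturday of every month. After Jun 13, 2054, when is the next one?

Jun 2054 starts on a Monday; its first Saturday is the 6th, so the 3rd Saturday is the 20th — Jun 20, 2054.
Jun 20, 2054 is after Jun 13, 2054, so that is the next one.

Jun 20, 2054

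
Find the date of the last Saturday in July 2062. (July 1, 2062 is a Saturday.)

July 29, 2062

July 2062 begins on a Saturday, so the first Saturday is July 1.
July 2062 has 31 days. Adding weeks: 1, 8, 15, 22, 29 — the last one ≤ 31 is the 29th.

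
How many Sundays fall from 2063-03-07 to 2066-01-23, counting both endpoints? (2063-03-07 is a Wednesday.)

150

2063-03-07 is a Wednesday; the first Sunday on or after it is 2063-03-11 (4 days later).
From 2063-03-11 to 2066-01-23: 295 + 366 + 365 + 23 = 1049 days (rest of 2063, 2064, 2065, to 2066-01-23 in 2066).
1049 ÷ 7 = 149 full weeks with remainder 6, so 149 more Sundays after the first → 150.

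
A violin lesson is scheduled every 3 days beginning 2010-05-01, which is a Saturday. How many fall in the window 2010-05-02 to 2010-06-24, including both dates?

Occurrences land 3·i days after 2010-05-01 for i = 0, 1, 2, …
2010-05-02 is 1 day after the start; 1 ÷ 3 = 0 remainder 1; since the remainder is 1, round up to i = 1. First occurrence in the window: #2 on 2010-05-04 (1×3 = 3 days in).
2010-06-24 is 54 days after the start; 54 ÷ 3 = 18 remainder 0. Last occurrence in the window: #19 on 2010-06-24.
Occurrences #2 through #19: 18 in total.

18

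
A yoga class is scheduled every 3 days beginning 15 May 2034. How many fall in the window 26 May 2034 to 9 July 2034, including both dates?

15

Occurrences land 3·i days after 15 May 2034 for i = 0, 1, 2, …
26 May 2034 is 11 days after the start; 11 ÷ 3 = 3 remainder 2; since the remainder is 2, round up to i = 4. First occurrence in the window: #5 on 27 May 2034 (4×3 = 12 days in).
9 July 2034 is 55 days after the start; 55 ÷ 3 = 18 remainder 1. Last occurrence in the window: #19 on 8 July 2034.
Occurrences #5 through #19: 15 in total.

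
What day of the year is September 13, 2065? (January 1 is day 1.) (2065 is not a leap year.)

Days in months before September: 31 + 28 + 31 + 30 + 31 + 30 + 31 + 31 = 243.
Plus 13 days into September → day 256.

256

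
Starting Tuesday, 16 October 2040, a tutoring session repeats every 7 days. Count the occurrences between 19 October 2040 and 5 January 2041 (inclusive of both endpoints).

Occurrences land 7·i days after 16 October 2040 for i = 0, 1, 2, …
19 October 2040 is 3 days after the start; 3 ÷ 7 = 0 remainder 3; since the remainder is 3, round up to i = 1. First occurrence in the window: #2 on 23 October 2040 (1×7 = 7 days in).
5 January 2041 is 81 days after the start; 81 ÷ 7 = 11 remainder 4. Last occurrence in the window: #12 on 1 January 2041.
Occurrences #2 through #12: 11 in total.

11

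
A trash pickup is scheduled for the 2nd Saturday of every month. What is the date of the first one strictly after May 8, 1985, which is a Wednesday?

May 1985 starts on a Wednesday; its first Saturday is the 4th, so the 2nd Saturday is the 11th — May 11, 1985.
May 11, 1985 is after May 8, 1985, so that is the next one.

May 11, 1985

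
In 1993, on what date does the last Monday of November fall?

November 29, 1993

The first Monday of November 1993 is November 1.
November 1993 has 30 days. Adding weeks: 1, 8, 15, 22, 29 — the last one ≤ 30 is the 29th.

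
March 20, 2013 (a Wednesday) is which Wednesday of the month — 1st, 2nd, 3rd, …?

3rd

Day 20 falls in week ⌈20/7⌉ of the month.
Days 1–7 hold the 1st Wednesday, 8–14 the 2nd, 15–21 the 3rd, 22–28 the 4th, 29–31 the 5th.
20 is in the range for the 3rd.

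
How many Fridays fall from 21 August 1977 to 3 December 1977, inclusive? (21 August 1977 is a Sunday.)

15

21 August 1977 is a Sunday; the first Friday on or after it is 26 August 1977 (5 days later).
From 26 August 1977 to 3 December 1977: 5 + 30 + 31 + 30 + 3 = 99 days (rest of August, September, October, November, December).
99 ÷ 7 = 14 full weeks with remainder 1, so 14 more Fridays after the first → 15.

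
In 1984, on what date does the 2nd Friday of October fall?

12 October 1984

The first Friday of October 1984 is October 5.
The 2nd Friday is 1 weeks later: 5 + 7 = 12.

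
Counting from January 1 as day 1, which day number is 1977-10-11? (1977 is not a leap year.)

284

Days in months before October: 31 + 28 + 31 + 30 + 31 + 30 + 31 + 31 + 30 = 273.
Plus 11 days into October → day 284.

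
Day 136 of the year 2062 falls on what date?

May 16, 2062

Jan has 31 days (136 − 31 = 105 remain).
Feb has 28 days (105 − 28 = 77 remain).
Mar has 31 days (77 − 31 = 46 remain).
Apr has 30 days (46 − 30 = 16 remain).
16 into May → May 16.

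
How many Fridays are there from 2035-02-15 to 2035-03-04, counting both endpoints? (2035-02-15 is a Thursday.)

3

2035-02-15 is a Thursday; the first Friday on or after it is 2035-02-16 (1 day later).
From 2035-02-16 to 2035-03-04: 12 + 4 = 16 days (rest of February, March).
16 ÷ 7 = 2 full weeks with remainder 2, so 2 more Fridays after the first → 3.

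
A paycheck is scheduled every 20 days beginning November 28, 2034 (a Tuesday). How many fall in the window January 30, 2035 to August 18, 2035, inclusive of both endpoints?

Occurrences land 20·i days after November 28, 2034 for i = 0, 1, 2, …
January 30, 2035 is 63 days after the start; 63 ÷ 20 = 3 remainder 3; since the remainder is 3, round up to i = 4. First occurrence in the window: #5 on February 16, 2035 (4×20 = 80 days in).
August 18, 2035 is 263 days after the start; 263 ÷ 20 = 13 remainder 3. Last occurrence in the window: #14 on August 15, 2035.
Occurrences #5 through #14: 10 in total.

10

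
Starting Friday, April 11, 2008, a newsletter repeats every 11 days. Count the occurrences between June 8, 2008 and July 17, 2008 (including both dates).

Occurrences land 11·i days after April 11, 2008 for i = 0, 1, 2, …
June 8, 2008 is 58 days after the start; 58 ÷ 11 = 5 remainder 3; since the remainder is 3, round up to i = 6. First occurrence in the window: #7 on June 16, 2008 (6×11 = 66 days in).
July 17, 2008 is 97 days after the start; 97 ÷ 11 = 8 remainder 9. Last occurrence in the window: #9 on July 8, 2008.
Occurrences #7 through #9: 3 in total.

3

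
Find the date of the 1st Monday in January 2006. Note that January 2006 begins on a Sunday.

January 2006 begins on a Sunday, so the first Monday is January 2 (1 day later).

2 January 2006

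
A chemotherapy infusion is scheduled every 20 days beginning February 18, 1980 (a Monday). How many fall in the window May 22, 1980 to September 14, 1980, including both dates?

Occurrences land 20·i days after February 18, 1980 for i = 0, 1, 2, …
May 22, 1980 is 94 days after the start; 94 ÷ 20 = 4 remainder 14; since the remainder is 14, round up to i = 5. First occurrence in the window: #6 on May 28, 1980 (5×20 = 100 days in).
September 14, 1980 is 209 days after the start; 209 ÷ 20 = 10 remainder 9. Last occurrence in the window: #11 on September 5, 1980.
Occurrences #6 through #11: 6 in total.

6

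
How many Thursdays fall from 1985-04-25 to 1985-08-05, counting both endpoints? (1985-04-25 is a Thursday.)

15

1985-04-25 is a Thursday; the first Thursday on or after it is 1985-04-25.
From 1985-04-25 to 1985-08-05: 5 + 31 + 30 + 31 + 5 = 102 days (rest of April, May, June, July, August).
102 ÷ 7 = 14 full weeks with remainder 4, so 14 more Thursdays after the first → 15.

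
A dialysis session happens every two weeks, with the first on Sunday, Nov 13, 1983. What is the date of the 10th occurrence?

Mar 18, 1984

The 10th occurrence is 9 intervals after the first: 9 × 14 = 126 days after Nov 13, 1983.
Nov has 30 days — 17 days to the end of Nov leaves 109.
Dec has 31 days (78 left).
Jan has 31 days (47 left).
Feb has 29 days (18 left).
18 days into Mar → Mar 18, 1984.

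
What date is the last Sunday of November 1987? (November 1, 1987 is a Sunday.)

29 November 1987

November 1987 begins on a Sunday, so the first Sunday is November 1.
November 1987 has 30 days. Adding weeks: 1, 8, 15, 22, 29 — the last one ≤ 30 is the 29th.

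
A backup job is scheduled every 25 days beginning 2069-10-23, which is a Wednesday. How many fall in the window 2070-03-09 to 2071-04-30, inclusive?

17

Occurrences land 25·i days after 2069-10-23 for i = 0, 1, 2, …
2070-03-09 is 137 days after the start; 137 ÷ 25 = 5 remainder 12; since the remainder is 12, round up to i = 6. First occurrence in the window: #7 on 2070-03-22 (6×25 = 150 days in).
2071-04-30 is 554 days after the start; 554 ÷ 25 = 22 remainder 4. Last occurrence in the window: #23 on 2071-04-26.
Occurrences #7 through #23: 17 in total.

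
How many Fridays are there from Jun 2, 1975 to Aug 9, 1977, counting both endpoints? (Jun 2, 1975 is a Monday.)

114

Jun 2, 1975 is a Monday; the first Friday on or after it is Jun 6, 1975 (4 days later).
From Jun 6, 1975 to Aug 9, 1977: 208 + 366 + 221 = 795 days (rest of 1975, 1976, to Aug 9, 1977 in 1977).
795 ÷ 7 = 113 full weeks with remainder 4, so 113 more Fridays after the first → 114.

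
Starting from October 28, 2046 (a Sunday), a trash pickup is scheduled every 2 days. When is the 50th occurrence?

February 3, 2047

The 50th occurrence is 49 intervals after the first: 49 × 2 = 98 days after October 28, 2046.
October has 31 days — 3 days to the end of October leaves 95.
November has 30 days (65 left).
December has 31 days (34 left).
January has 31 days (3 left).
3 days into February → February 3, 2047.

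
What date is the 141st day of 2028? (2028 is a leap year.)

Jan has 31 days (141 − 31 = 110 remain).
Feb has 29 days (110 − 29 = 81 remain).
Mar has 31 days (81 − 31 = 50 remain).
Apr has 30 days (50 − 30 = 20 remain).
20 into May → May 20.

May 20, 2028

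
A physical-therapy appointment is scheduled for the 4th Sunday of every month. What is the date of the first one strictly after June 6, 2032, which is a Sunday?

June 2032 starts on a Tuesday; its first Sunday is the 6th, so the 4th Sunday is the 27th — June 27, 2032.
June 27, 2032 is after June 6, 2032, so that is the next one.

June 27, 2032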